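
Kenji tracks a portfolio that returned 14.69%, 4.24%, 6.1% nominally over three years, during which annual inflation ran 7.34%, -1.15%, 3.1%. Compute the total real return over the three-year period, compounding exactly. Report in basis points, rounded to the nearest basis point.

1595 basis points

Nominal growth factor = 1.1469 × 1.0424 × 1.0610 = 1.268456
Price-level growth factor = 1.0734 × 0.9885 × 1.0310 = 1.093949
Real growth factor = 1.268456 / 1.093949 = 1.159520
Total real return = 1.159520 − 1 → 1595 basis points.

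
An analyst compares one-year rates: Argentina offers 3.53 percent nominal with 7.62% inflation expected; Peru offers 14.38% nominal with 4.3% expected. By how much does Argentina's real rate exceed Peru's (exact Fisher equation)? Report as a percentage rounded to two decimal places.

Argentina: (1 + 0.0353)/(1 + 0.0762) − 1 = -3.8004%
Peru: (1 + 0.1438)/(1 + 0.0430) − 1 = 9.6644%
Differential = -3.8004% − 9.6644% = -13.4648% → -13.46%.

-13.46%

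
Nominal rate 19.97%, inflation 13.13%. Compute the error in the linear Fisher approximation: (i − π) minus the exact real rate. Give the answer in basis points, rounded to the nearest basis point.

79 basis points

Approximate: r ≈ 19.970% − 13.130% = 6.8400%
Exact: (1 + 0.1997)/(1 + 0.1313) − 1 = 6.0461%
Error = 6.8400% − 6.0461% = 0.7939% → 79 basis points.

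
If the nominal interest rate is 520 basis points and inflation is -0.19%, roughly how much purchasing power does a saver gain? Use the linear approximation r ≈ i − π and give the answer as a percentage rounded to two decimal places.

5.39%

r ≈ i − π = 5.2% − (-0.19%) = 5.39%.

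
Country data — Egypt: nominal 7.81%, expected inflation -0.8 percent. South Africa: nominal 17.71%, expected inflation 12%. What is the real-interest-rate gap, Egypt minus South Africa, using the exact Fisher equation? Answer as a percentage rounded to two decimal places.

Egypt: (1 + 0.0781)/(1 − 0.0080) − 1 = 8.6794%
South Africa: (1 + 0.1771)/(1 + 0.1200) − 1 = 5.0982%
Differential = 8.6794% − 5.0982% = 3.5812% → 3.58%.

3.58%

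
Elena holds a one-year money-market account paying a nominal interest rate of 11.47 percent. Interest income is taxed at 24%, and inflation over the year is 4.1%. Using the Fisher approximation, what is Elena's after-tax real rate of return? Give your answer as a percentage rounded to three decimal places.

After-tax nominal return = 11.47% × (1 − 0.24) = 8.7172%.
r ≈ 8.7172% − 4.1% → 4.617%.

4.617%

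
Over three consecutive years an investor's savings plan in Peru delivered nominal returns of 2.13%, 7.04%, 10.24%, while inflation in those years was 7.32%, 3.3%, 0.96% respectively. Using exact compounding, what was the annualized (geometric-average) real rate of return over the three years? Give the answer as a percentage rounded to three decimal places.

Nominal growth factor = 1.0213 × 1.0704 × 1.1024 = 1.20514315
Price-level growth factor = 1.0732 × 1.0330 × 1.0096 = 1.11925831
Real growth factor = 1.20514315 / 1.11925831 = 1.07673371
Annualized real rate = 1.07673371^(1/3) − 1 = 2.4950% → 2.495%.

2.495%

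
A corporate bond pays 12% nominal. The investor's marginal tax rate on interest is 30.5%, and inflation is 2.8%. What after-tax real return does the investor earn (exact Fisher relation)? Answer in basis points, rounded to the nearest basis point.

After-tax nominal return = 12% × (1 − 0.305) = 8.3400%.
1 + r = 1.08340 / 1.02800 = 1.053891
After-tax real rate = 1.053891 − 1 → 539 basis points.

539 basis points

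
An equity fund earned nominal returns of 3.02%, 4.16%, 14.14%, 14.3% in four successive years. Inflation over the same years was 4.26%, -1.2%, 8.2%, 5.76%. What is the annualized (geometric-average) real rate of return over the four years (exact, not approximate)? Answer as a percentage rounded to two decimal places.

4.39%

Nominal growth factor = 1.0302 × 1.0416 × 1.1414 × 1.1430 = 1.39993095
Price-level growth factor = 1.0426 × 0.9880 × 1.0820 × 1.0576 = 1.17875451
Real growth factor = 1.39993095 / 1.17875451 = 1.18763571
Annualized real rate = 1.18763571^(1/4) − 1 = 4.3929% → 4.39%.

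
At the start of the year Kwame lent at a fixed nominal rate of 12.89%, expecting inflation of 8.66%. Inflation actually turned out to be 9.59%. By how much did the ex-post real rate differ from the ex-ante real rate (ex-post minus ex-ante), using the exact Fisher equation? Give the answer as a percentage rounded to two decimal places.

-0.88%

Ex-ante: (1 + 0.1289)/(1 + 0.0866) − 1 = 3.8929%
Ex-post: (1 + 0.1289)/(1 + 0.0959) − 1 = 3.0112%
Difference (ex-post − ex-ante) = -0.8817% → -0.88%.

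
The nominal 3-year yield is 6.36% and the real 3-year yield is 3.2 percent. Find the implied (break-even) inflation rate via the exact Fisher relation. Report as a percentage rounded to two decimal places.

(1 + π) = (1 + i)/(1 + r) = 1.06360 / 1.03200 = 1.030620
Break-even inflation = 1.030620 − 1 → 3.06%.

3.06%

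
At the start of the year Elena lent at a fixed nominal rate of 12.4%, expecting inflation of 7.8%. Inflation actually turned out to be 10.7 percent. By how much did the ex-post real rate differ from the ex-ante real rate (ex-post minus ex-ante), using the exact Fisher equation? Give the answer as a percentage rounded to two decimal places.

-2.73%

Ex-ante: (1 + 0.1240)/(1 + 0.0780) − 1 = 4.2672%
Ex-post: (1 + 0.1240)/(1 + 0.1070) − 1 = 1.5357%
Difference (ex-post − ex-ante) = -2.7315% → -2.73%.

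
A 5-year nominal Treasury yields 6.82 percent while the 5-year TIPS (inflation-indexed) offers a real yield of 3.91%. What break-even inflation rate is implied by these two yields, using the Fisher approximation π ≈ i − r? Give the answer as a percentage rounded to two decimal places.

π ≈ i − r = 6.82% − 3.91% → 2.91%.

2.91%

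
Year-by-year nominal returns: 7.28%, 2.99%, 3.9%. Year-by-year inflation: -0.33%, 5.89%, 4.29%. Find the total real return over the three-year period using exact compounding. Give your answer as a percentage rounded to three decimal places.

Nominal growth factor = 1.0728 × 1.0299 × 1.0390 = 1.147967
Price-level growth factor = 0.9967 × 1.0589 × 1.0429 = 1.100683
Real growth factor = 1.147967 / 1.100683 = 1.042959
Total real return = 1.042959 − 1 → 4.296%.

4.296%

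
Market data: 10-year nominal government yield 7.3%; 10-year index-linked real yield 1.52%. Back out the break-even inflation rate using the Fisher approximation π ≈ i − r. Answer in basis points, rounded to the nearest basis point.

578 basis points

π ≈ i − r = 7.3% − 1.52% → 578 basis points.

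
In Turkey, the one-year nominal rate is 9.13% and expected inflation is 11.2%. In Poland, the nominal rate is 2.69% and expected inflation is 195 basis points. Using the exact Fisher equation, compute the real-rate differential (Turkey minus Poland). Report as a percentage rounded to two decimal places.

-2.59%

Turkey: (1 + 0.0913)/(1 + 0.1120) − 1 = -1.8615%
Poland: (1 + 0.0269)/(1 + 0.0195) − 1 = 0.7258%
Differential = -1.8615% − 0.7258% = -2.5874% → -2.59%.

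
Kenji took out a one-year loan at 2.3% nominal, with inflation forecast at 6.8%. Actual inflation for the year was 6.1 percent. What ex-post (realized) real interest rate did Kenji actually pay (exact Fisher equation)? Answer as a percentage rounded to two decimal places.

Ex-post: (1 + 0.0230)/(1 + 0.0610) − 1 = -3.5815%
So the realized real rate is -3.58%.

-3.58%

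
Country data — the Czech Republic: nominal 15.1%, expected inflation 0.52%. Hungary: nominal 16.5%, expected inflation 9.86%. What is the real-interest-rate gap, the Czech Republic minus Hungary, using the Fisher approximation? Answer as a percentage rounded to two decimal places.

The Czech Republic: 15.1% − 0.52% = 14.580%
Hungary: 16.5% − 9.86% = 6.640%
Differential = 7.940% → 7.94%.

7.94%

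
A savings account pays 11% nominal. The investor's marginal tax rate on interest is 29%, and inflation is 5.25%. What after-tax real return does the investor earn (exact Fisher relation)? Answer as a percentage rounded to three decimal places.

After-tax nominal return = 11% × (1 − 0.29) = 7.8100%.
1 + r = 1.07810 / 1.05250 = 1.024323
After-tax real rate = 1.024323 − 1 → 2.432%.

2.432%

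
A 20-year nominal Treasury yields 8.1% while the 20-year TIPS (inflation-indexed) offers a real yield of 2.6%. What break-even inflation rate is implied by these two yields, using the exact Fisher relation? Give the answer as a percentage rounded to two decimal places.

5.36%

(1 + π) = (1 + i)/(1 + r) = 1.08100 / 1.02600 = 1.053606
Break-even inflation = 1.053606 − 1 → 5.36%.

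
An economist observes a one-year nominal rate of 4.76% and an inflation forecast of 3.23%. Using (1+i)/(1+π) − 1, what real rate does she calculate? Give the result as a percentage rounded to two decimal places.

By the Fisher identity, 1 + r = (1 + i)/(1 + π).
1 + r = 1.04760 / 1.03230 = 1.014821
r = 1.014821 − 1 = 1.4821%, i.e. 1.48%.

1.48%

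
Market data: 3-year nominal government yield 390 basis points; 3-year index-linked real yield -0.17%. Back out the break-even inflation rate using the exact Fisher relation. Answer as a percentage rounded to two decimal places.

4.08%

(1 + π) = (1 + i)/(1 + r) = 1.03900 / 0.99830 = 1.040769
Break-even inflation = 1.040769 − 1 → 4.08%.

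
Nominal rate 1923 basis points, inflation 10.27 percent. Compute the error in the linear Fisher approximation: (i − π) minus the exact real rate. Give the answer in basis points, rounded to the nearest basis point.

83 basis points

Approximate: r ≈ 19.230% − 10.270% = 8.9600%
Exact: (1 + 0.1923)/(1 + 0.1027) − 1 = 8.1255%
Error = 8.9600% − 8.1255% = 0.8345% → 83 basis points.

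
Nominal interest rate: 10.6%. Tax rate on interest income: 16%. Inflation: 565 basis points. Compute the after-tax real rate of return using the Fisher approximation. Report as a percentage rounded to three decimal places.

After-tax nominal return = 10.6% × (1 − 0.16) = 8.9040%.
r ≈ 8.9040% − 5.65% → 3.254%.

3.254%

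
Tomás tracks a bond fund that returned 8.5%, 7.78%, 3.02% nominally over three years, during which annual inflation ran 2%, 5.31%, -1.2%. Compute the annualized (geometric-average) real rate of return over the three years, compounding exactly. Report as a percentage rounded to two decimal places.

Compound the nominal returns: 1.0850 × 1.0778 × 1.0302 = 1.20472927.
Compound inflation: 1.0200 × 1.0531 × 0.9880 = 1.06127206.
Deflate: 1.20472927 / 1.06127206 = 1.13517478.
Annualized real rate = 1.13517478^(1/3) − 1 = 4.3168% → 4.32%.

4.32%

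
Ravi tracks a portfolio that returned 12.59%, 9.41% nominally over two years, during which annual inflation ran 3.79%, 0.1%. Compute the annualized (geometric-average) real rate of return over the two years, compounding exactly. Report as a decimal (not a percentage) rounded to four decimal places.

Nominal growth factor = 1.1259 × 1.0941 = 1.23184719
Price-level growth factor = 1.0379 × 1.0010 = 1.03893790
Real growth factor = 1.23184719 / 1.03893790 = 1.18567933
Annualized real rate = 1.18567933^(1/2) − 1 = 8.8889% → 0.0889.

0.0889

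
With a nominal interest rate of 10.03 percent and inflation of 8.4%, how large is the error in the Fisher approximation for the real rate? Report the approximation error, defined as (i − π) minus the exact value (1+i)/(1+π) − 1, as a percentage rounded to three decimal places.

Approximate: r ≈ 10.030% − 8.400% = 1.6300%
Exact: (1 + 0.1003)/(1 + 0.0840) − 1 = 1.5037%
Error = 1.6300% − 1.5037% = 0.1263% → 0.126%.

0.126%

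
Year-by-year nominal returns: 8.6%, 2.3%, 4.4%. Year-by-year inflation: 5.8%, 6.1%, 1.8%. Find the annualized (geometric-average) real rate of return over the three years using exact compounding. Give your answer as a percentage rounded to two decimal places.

Nominal growth factor = 1.0860 × 1.0230 × 1.0440 = 1.15986103
Price-level growth factor = 1.0580 × 1.0610 × 1.0180 = 1.14274368
Real growth factor = 1.15986103 / 1.14274368 = 1.01497917
Annualized real rate = 1.01497917^(1/3) − 1 = 0.4968% → 0.50%.

0.50%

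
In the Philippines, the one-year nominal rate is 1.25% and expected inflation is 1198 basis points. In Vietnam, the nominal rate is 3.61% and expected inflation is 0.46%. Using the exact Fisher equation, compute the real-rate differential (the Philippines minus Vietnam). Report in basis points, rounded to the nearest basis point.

-1272 basis points

The Philippines: (1 + 0.0125)/(1 + 0.1198) − 1 = -9.5821%
Vietnam: (1 + 0.0361)/(1 + 0.0046) − 1 = 3.1356%
Differential = -9.5821% − 3.1356% = -12.7176% → -1272 basis points.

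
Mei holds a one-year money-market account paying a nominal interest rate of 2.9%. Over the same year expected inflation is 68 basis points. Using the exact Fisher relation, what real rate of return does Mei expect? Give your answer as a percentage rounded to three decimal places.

1 + r = 1.02900 / 1.00680 = 1.022050
r = 1.022050 − 1 = 2.2050%, i.e. 2.205%.

2.205%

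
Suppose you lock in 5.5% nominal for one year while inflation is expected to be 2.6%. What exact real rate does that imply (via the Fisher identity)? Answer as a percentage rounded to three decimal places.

By the Fisher identity, 1 + r = (1 + i)/(1 + π).
1 + r = 1.05500 / 1.02600 = 1.0282651
r = 1.0282651 − 1 = 2.82651%, i.e. 2.827%.

2.827%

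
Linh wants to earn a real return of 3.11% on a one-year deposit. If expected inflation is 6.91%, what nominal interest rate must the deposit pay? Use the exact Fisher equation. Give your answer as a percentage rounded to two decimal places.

10.23%

(1 + i) = (1 + r)(1 + π) = 1.03110 × 1.06910 = 1.10234901
i = 1.10234901 − 1, so the required nominal rate is 10.23%.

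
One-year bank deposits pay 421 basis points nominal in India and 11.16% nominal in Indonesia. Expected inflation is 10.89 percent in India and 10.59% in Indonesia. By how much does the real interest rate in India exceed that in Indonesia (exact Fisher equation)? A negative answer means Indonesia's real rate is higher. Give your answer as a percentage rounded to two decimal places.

-6.54%

India: (1 + 0.0421)/(1 + 0.1089) − 1 = -6.0240%
Indonesia: (1 + 0.1116)/(1 + 0.1059) − 1 = 0.5154%
Differential = -6.0240% − 0.5154% = -6.5394% → -6.54%.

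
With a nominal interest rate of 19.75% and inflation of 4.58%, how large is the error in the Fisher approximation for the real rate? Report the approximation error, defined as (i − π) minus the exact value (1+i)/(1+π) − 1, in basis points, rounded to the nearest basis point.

Approximate: r ≈ 19.750% − 4.580% = 15.1700%
Exact: (1 + 0.1975)/(1 + 0.0458) − 1 = 14.5056%
Error = 15.1700% − 14.5056% = 0.6644% → 66 basis points.

66 basis points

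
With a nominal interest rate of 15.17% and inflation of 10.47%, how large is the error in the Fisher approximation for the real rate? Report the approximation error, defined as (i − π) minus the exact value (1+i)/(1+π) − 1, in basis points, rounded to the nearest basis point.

Approximate: r ≈ 15.170% − 10.470% = 4.7000%
Exact: (1 + 0.1517)/(1 + 0.1047) − 1 = 4.2545%
Error = 4.7000% − 4.2545% = 0.4455% → 45 basis points.

45 basis points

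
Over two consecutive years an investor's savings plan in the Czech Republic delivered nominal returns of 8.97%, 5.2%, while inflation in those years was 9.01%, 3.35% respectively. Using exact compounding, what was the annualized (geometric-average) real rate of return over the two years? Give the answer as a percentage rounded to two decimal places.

Nominal growth factor = 1.0897 × 1.0520 = 1.14636440
Price-level growth factor = 1.0901 × 1.0335 = 1.12661835
Real growth factor = 1.14636440 / 1.12661835 = 1.01752683
Annualized real rate = 1.01752683^(1/2) − 1 = 0.8725% → 0.87%.

0.87%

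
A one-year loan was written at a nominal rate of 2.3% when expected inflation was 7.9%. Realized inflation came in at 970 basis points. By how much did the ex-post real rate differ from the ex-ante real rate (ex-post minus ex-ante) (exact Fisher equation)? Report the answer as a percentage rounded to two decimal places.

-1.56%

Ex-ante: (1 + 0.0230)/(1 + 0.0790) − 1 = -5.1900%
Ex-post: (1 + 0.0230)/(1 + 0.0970) − 1 = -6.7457%
Difference (ex-post − ex-ante) = -1.5557% → -1.56%.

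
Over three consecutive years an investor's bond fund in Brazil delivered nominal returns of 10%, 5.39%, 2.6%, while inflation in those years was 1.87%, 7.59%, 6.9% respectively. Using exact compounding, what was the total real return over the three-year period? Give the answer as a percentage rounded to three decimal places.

1.518%

Nominal growth factor = 1.1000 × 1.0539 × 1.0260 = 1.189432
Price-level growth factor = 1.0187 × 1.0759 × 1.0690 = 1.171645
Real growth factor = 1.189432 / 1.171645 = 1.015181
Total real return = 1.015181 − 1 → 1.518%.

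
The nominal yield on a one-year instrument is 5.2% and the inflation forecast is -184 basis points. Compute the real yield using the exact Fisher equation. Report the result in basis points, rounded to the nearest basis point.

By the Fisher relation, 1 + r = (1 + i)/(1 + π).
1 + r = 1.05200 / 0.98160 = 1.071720
r = 1.071720 − 1 = 7.1720%, i.e. 717 basis points.

717 basis points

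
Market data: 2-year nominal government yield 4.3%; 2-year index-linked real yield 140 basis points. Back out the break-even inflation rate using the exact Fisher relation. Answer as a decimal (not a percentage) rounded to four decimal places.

0.0286

(1 + π) = (1 + i)/(1 + r) = 1.04300 / 1.01400 = 1.028600
Break-even inflation = 1.028600 − 1 → 0.0286.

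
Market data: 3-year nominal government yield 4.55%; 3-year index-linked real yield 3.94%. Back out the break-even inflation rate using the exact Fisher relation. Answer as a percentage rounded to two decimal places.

0.59%

(1 + π) = (1 + i)/(1 + r) = 1.04550 / 1.03940 = 1.005869
Break-even inflation = 1.005869 − 1 → 0.59%.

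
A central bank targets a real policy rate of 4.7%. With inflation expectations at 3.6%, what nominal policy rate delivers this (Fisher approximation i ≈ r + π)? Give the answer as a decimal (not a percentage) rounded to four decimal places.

i ≈ r + π = 4.7% + 3.6% = 0.0830.

0.0830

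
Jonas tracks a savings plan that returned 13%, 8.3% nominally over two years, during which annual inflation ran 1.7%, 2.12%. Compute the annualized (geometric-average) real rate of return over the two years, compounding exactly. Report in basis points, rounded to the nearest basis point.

855 basis points

Nominal growth factor = 1.1300 × 1.0830 = 1.22379000
Price-level growth factor = 1.0170 × 1.0212 = 1.03856040
Real growth factor = 1.22379000 / 1.03856040 = 1.17835227
Annualized real rate = 1.17835227^(1/2) − 1 = 8.5519% → 855 basis points.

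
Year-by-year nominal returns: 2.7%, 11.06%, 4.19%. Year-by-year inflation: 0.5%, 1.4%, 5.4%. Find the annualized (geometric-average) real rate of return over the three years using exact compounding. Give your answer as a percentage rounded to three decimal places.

Compound the nominal returns: 1.0270 × 1.1106 × 1.0419 = 1.18837676.
Compound inflation: 1.0050 × 1.0140 × 1.0540 = 1.07409978.
Deflate: 1.18837676 / 1.07409978 = 1.10639326.
Annualized real rate = 1.10639326^(1/3) − 1 = 3.4276% → 3.428%.

3.428%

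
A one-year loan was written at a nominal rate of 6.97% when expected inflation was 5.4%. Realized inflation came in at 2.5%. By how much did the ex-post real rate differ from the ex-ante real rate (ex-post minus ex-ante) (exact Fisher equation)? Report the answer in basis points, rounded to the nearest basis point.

287 basis points

Ex-ante: (1 + 0.0697)/(1 + 0.0540) − 1 = 1.4896%
Ex-post: (1 + 0.0697)/(1 + 0.0250) − 1 = 4.3610%
Difference (ex-post − ex-ante) = 2.8714% → 287 basis points.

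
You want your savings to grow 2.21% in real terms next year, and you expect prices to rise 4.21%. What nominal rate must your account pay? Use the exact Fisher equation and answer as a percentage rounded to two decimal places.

(1 + i) = (1 + r)(1 + π) = 1.02210 × 1.04210 = 1.06513041
i = 1.06513041 − 1, so the required nominal rate is 6.51%.

6.51%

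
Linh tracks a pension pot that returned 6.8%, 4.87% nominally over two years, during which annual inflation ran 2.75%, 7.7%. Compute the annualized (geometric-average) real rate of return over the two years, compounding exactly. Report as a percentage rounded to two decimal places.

Nominal growth factor = 1.0680 × 1.0487 = 1.12001160
Price-level growth factor = 1.0275 × 1.0770 = 1.10661750
Real growth factor = 1.12001160 / 1.10661750 = 1.01210364
Annualized real rate = 1.01210364^(1/2) − 1 = 0.6034% → 0.60%.

0.60%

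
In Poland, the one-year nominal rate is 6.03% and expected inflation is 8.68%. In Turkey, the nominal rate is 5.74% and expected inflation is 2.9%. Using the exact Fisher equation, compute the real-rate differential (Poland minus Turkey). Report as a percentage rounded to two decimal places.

Poland: (1 + 0.0603)/(1 + 0.0868) − 1 = -2.4384%
Turkey: (1 + 0.0574)/(1 + 0.0290) − 1 = 2.7600%
Differential = -2.4384% − 2.7600% = -5.1983% → -5.20%.

-5.20%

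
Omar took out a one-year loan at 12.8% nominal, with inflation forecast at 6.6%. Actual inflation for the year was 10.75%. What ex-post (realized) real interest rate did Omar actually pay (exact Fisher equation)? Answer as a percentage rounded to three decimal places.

Ex-post: (1 + 0.1280)/(1 + 0.1075) − 1 = 1.8510%
So the realized real rate is 1.851%.

1.851%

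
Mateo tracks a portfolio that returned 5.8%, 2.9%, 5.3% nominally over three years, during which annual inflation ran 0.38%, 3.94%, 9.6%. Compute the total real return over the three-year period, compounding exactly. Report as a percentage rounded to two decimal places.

0.25%

Nominal growth factor = 1.0580 × 1.0290 × 1.0530 = 1.146382
Price-level growth factor = 1.0038 × 1.0394 × 1.0960 = 1.143511
Real growth factor = 1.146382 / 1.143511 = 1.002511
Total real return = 1.002511 − 1 → 0.25%.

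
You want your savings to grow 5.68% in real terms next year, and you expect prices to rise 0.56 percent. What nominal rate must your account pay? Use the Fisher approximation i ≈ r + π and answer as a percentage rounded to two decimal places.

i ≈ r + π = 5.68% + 0.56% = 6.24%.

6.24%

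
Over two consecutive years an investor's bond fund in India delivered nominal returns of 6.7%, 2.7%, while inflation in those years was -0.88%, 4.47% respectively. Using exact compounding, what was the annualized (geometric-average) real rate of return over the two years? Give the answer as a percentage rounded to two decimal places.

Nominal growth factor = 1.0670 × 1.0270 = 1.09580900
Price-level growth factor = 0.9912 × 1.0447 = 1.03550664
Real growth factor = 1.09580900 / 1.03550664 = 1.05823464
Annualized real rate = 1.05823464^(1/2) − 1 = 2.8705% → 2.87%.

2.87%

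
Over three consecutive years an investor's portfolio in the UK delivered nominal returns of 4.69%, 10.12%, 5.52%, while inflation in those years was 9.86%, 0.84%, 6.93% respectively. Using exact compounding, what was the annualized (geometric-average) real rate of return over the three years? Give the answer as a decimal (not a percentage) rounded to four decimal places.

Nominal growth factor = 1.0469 × 1.1012 × 1.0552 = 1.21648339
Price-level growth factor = 1.0986 × 1.0084 × 1.0693 = 1.18460074
Real growth factor = 1.21648339 / 1.18460074 = 1.02691426
Annualized real rate = 1.02691426^(1/3) − 1 = 0.8892% → 0.0089.

0.0089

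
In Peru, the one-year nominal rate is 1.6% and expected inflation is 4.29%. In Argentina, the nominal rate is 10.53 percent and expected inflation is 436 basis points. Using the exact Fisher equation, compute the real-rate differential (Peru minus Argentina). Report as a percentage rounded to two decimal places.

-8.49%

Peru: (1 + 0.0160)/(1 + 0.0429) − 1 = -2.5793%
Argentina: (1 + 0.1053)/(1 + 0.0436) − 1 = 5.9122%
Differential = -2.5793% − 5.9122% = -8.4916% → -8.49%.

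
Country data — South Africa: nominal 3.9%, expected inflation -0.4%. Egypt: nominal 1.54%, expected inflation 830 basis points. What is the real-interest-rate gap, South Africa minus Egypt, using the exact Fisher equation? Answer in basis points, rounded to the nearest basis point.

1056 basis points

South Africa: (1 + 0.0390)/(1 − 0.0040) − 1 = 4.3173%
Egypt: (1 + 0.0154)/(1 + 0.0830) − 1 = -6.2419%
Differential = 4.3173% − (-6.2419%) = 10.5592% → 1056 basis points.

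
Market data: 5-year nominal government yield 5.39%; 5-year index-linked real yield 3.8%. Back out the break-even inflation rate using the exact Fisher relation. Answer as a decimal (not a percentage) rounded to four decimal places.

0.0153

(1 + π) = (1 + i)/(1 + r) = 1.05390 / 1.03800 = 1.015318
Break-even inflation = 1.015318 − 1 → 0.0153.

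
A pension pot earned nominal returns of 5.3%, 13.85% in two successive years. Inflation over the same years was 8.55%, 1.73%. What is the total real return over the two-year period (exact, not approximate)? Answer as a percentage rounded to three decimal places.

Compound the nominal returns: 1.0530 × 1.1385 = 1.198841.
Compound inflation: 1.0855 × 1.0173 = 1.104279.
Deflate: 1.198841 / 1.104279 = 1.085632.
Total real return = 1.085632 − 1 → 8.563%.

8.563%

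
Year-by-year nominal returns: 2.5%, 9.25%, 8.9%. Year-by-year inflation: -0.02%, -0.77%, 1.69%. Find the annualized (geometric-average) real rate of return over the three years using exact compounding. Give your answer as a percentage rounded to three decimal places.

6.524%

Nominal growth factor = 1.0250 × 1.0925 × 1.0890 = 1.21947581
Price-level growth factor = 0.9998 × 0.9923 × 1.0169 = 1.00886806
Real growth factor = 1.21947581 / 1.00886806 = 1.20875649
Annualized real rate = 1.20875649^(1/3) − 1 = 6.5237% → 6.524%.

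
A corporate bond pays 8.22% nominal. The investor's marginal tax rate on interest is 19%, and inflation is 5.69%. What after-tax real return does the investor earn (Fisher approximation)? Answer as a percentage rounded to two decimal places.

After-tax nominal return = 8.22% × (1 − 0.19) = 6.6582%.
r ≈ 6.6582% − 5.69% → 0.97%.

0.97%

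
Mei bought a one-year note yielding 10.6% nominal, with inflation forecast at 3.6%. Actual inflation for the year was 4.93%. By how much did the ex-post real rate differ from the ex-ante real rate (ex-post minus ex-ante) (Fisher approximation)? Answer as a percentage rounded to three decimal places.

Ex-ante: 10.6% − 3.6% = 7.000%
Ex-post: 10.6% − 4.93% = 5.670%
Difference (ex-post − ex-ante) = -1.3300% → -1.330%.

-1.330%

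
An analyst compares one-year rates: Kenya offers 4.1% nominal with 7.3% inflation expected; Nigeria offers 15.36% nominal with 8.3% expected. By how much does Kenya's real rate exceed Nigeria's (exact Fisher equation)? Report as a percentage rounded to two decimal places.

-9.50%

Kenya: (1 + 0.0410)/(1 + 0.0730) − 1 = -2.9823%
Nigeria: (1 + 0.1536)/(1 + 0.0830) − 1 = 6.5189%
Differential = -2.9823% − 6.5189% = -9.5012% → -9.50%.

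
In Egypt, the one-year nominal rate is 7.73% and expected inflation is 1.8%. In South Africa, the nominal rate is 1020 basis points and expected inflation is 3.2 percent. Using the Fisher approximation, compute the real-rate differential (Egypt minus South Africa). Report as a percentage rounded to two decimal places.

-1.07%

Egypt: 7.73% − 1.8% = 5.930%
South Africa: 10.2% − 3.2% = 7.000%
Differential = -1.070% → -1.07%.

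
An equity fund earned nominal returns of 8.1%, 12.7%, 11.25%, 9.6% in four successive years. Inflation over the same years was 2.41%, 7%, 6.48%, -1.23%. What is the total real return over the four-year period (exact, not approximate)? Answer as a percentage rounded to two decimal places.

Compound the nominal returns: 1.0810 × 1.1270 × 1.1125 × 1.0960 = 1.485457.
Compound inflation: 1.0241 × 1.0700 × 1.0648 × 0.9877 = 1.152442.
Deflate: 1.485457 / 1.152442 = 1.288964.
Total real return = 1.288964 − 1 → 28.90%.

28.90%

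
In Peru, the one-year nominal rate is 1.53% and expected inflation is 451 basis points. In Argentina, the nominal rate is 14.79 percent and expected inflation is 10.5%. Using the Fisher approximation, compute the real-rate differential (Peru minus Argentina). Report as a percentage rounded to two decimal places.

-7.27%

Peru: 1.53% − 4.51% = -2.980%
Argentina: 14.79% − 10.5% = 4.290%
Differential = -7.270% → -7.27%.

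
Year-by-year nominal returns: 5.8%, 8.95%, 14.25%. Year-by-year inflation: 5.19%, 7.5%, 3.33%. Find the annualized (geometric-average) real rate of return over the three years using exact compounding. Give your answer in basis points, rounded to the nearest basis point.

Compound the nominal returns: 1.0580 × 1.0895 × 1.1425 = 1.31694947.
Compound inflation: 1.0519 × 1.0750 × 1.0333 = 1.16844789.
Deflate: 1.31694947 / 1.16844789 = 1.12709303.
Annualized real rate = 1.12709303^(1/3) − 1 = 4.0686% → 407 basis points.

407 basis points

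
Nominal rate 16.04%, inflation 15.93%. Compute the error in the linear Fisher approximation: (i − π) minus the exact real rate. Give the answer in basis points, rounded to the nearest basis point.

Approximate: r ≈ 16.040% − 15.930% = 0.1100%
Exact: (1 + 0.1604)/(1 + 0.1593) − 1 = 0.0949%
Error = 0.1100% − 0.0949% = 0.0151% → 2 basis points.

2 basis points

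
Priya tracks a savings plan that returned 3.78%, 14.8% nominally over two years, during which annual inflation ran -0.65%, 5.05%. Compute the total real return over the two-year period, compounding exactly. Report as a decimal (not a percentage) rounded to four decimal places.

0.1415

Nominal growth factor = 1.0378 × 1.1480 = 1.191394
Price-level growth factor = 0.9935 × 1.0505 = 1.043672
Real growth factor = 1.191394 / 1.043672 = 1.141541
Total real return = 1.141541 − 1 → 0.1415.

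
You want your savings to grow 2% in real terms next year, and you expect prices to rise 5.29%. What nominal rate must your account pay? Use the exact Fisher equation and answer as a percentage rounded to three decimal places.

7.396%

(1 + i) = (1 + r)(1 + π) = 1.02000 × 1.05290 = 1.073958
i = 1.073958 − 1, so the required nominal rate is 7.396%.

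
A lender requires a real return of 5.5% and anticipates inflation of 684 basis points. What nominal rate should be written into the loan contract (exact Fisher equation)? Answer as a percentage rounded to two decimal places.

12.72%

(1 + i) = (1 + r)(1 + π) = 1.05500 × 1.06840 = 1.127162
i = 1.127162 − 1, so the required nominal rate is 12.72%.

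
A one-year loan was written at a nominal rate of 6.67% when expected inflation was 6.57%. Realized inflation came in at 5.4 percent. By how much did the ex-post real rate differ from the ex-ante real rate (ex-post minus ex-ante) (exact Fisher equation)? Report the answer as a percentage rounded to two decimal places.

Ex-ante: (1 + 0.0667)/(1 + 0.0657) − 1 = 0.0938%
Ex-post: (1 + 0.0667)/(1 + 0.0540) − 1 = 1.2049%
Difference (ex-post − ex-ante) = 1.1111% → 1.11%.

1.11%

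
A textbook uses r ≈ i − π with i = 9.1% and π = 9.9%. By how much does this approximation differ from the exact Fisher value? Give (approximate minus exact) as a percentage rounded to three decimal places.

Approximate: r ≈ 9.100% − 9.900% = -0.8000%
Exact: (1 + 0.0910)/(1 + 0.0990) − 1 = -0.7279%
Error = -0.8000% − (-0.7279%) = -0.0721% → -0.072%.

-0.072%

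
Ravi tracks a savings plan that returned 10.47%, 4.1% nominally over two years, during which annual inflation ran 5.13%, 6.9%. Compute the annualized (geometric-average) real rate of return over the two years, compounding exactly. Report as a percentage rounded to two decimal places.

Nominal growth factor = 1.1047 × 1.0410 = 1.14999270
Price-level growth factor = 1.0513 × 1.0690 = 1.12383970
Real growth factor = 1.14999270 / 1.12383970 = 1.02327111
Annualized real rate = 1.02327111^(1/2) − 1 = 1.1569% → 1.16%.

1.16%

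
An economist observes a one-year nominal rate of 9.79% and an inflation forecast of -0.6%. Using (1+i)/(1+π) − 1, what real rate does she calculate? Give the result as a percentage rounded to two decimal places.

10.45%

By the Fisher relation, 1 + r = (1 + i)/(1 + π).
1 + r = 1.09790 / 0.99400 = 1.104527
r = 1.104527 − 1 = 10.4527%, i.e. 10.45%.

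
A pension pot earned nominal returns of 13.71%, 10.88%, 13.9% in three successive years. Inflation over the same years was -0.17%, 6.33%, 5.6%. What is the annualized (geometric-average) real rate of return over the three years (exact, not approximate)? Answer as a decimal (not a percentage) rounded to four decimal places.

0.0861

Nominal growth factor = 1.1371 × 1.1088 × 1.1390 = 1.43606997
Price-level growth factor = 0.9983 × 1.0633 × 1.0560 = 1.12093596
Real growth factor = 1.43606997 / 1.12093596 = 1.28113471
Annualized real rate = 1.28113471^(1/3) − 1 = 8.6088% → 0.0861.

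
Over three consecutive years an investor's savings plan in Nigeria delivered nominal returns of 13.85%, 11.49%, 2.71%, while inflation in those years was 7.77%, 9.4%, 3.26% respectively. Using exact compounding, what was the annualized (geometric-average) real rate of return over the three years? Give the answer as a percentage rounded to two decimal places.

2.31%

Compound the nominal returns: 1.1385 × 1.1149 × 1.0271 = 1.30371205.
Compound inflation: 1.0777 × 1.0940 × 1.0326 = 1.21743932.
Deflate: 1.30371205 / 1.21743932 = 1.07086409.
Annualized real rate = 1.07086409^(1/3) − 1 = 2.3084% → 2.31%.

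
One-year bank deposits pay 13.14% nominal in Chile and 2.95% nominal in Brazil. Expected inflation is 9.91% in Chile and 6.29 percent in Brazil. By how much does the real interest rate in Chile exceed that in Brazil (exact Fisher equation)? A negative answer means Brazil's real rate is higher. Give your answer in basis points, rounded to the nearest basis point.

608 basis points

Chile: (1 + 0.1314)/(1 + 0.0991) − 1 = 2.9388%
Brazil: (1 + 0.0295)/(1 + 0.0629) − 1 = -3.1423%
Differential = 2.9388% − (-3.1423%) = 6.0811% → 608 basis points.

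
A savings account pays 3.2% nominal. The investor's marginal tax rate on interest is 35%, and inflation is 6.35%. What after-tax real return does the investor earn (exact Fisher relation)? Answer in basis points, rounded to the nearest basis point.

After-tax nominal return = 3.2% × (1 − 0.35) = 2.0800%.
1 + r = 1.02080 / 1.06350 = 0.9598496
After-tax real rate = 0.9598496 − 1 → -402 basis points.

-402 basis points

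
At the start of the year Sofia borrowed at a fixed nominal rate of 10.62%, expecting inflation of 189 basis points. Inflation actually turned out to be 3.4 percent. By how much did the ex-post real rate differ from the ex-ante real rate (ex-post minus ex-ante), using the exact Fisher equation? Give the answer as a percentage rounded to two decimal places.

-1.59%

Ex-ante: (1 + 0.1062)/(1 + 0.0189) − 1 = 8.5681%
Ex-post: (1 + 0.1062)/(1 + 0.0340) − 1 = 6.9826%
Difference (ex-post − ex-ante) = -1.5855% → -1.59%.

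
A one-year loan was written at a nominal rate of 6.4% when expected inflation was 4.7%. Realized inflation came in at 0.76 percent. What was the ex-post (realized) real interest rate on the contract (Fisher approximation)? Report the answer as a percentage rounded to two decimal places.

5.64%

Ex-post: 6.4% − 0.76% = 5.640%
So the realized real rate is 5.64%.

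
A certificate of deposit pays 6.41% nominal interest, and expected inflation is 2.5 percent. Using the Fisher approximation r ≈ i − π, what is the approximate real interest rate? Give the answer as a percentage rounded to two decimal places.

r ≈ i − π = 6.41% − 2.5% = 3.91%.

3.91%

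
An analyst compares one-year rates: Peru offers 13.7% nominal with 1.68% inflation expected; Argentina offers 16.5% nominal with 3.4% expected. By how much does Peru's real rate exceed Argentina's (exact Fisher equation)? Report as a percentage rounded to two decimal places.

-0.85%

Peru: (1 + 0.1370)/(1 + 0.0168) − 1 = 11.8214%
Argentina: (1 + 0.1650)/(1 + 0.0340) − 1 = 12.6692%
Differential = 11.8214% − 12.6692% = -0.8478% → -0.85%.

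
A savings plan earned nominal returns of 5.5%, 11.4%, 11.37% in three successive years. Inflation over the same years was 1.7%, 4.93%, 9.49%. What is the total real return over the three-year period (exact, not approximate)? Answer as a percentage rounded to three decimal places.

Compound the nominal returns: 1.0550 × 1.1140 × 1.1137 = 1.308898.
Compound inflation: 1.0170 × 1.0493 × 1.0949 = 1.168410.
Deflate: 1.308898 / 1.168410 = 1.120239.
Total real return = 1.120239 − 1 → 12.024%.

12.024%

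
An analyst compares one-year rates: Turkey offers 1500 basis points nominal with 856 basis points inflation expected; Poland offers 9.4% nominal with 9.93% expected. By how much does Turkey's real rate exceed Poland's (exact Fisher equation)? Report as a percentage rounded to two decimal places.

Turkey: (1 + 0.1500)/(1 + 0.0856) − 1 = 5.9322%
Poland: (1 + 0.0940)/(1 + 0.0993) − 1 = -0.4821%
Differential = 5.9322% − (-0.4821%) = 6.4143% → 6.41%.

6.41%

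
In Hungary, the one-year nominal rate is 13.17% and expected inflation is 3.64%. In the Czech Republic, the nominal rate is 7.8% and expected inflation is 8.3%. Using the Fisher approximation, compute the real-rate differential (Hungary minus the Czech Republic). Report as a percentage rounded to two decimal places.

Hungary: 13.17% − 3.64% = 9.530%
The Czech Republic: 7.8% − 8.3% = -0.500%
Differential = 10.030% → 10.03%.

10.03%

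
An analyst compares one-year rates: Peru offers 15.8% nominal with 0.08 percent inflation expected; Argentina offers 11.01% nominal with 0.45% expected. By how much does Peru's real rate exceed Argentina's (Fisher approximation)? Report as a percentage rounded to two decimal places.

Peru: 15.8% − 0.08% = 15.720%
Argentina: 11.01% − 0.45% = 10.560%
Differential = 5.160% → 5.16%.

5.16%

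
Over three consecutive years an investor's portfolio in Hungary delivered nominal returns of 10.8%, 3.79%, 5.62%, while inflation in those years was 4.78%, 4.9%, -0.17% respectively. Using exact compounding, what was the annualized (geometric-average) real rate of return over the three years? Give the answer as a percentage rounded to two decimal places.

3.44%

Nominal growth factor = 1.1080 × 1.0379 × 1.0562 = 1.21462282
Price-level growth factor = 1.0478 × 1.0490 × 0.9983 = 1.09727366
Real growth factor = 1.21462282 / 1.09727366 = 1.10694612
Annualized real rate = 1.10694612^(1/3) − 1 = 3.4448% → 3.44%.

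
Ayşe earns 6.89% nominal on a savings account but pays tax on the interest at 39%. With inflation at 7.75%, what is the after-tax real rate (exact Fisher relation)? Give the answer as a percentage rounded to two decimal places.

After-tax nominal return = 6.89% × (1 − 0.39) = 4.2029%.
1 + r = 1.042029 / 1.07750 = 0.967080
After-tax real rate = 0.967080 − 1 → -3.29%.

-3.29%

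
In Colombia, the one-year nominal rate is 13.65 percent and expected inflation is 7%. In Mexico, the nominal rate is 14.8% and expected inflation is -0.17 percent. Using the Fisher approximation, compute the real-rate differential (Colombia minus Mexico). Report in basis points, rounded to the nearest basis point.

-832 basis points

Colombia: 13.65% − 7% = 6.650%
Mexico: 14.8% − (-0.17%) = 14.970%
Differential = -8.320% → -832 basis points.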